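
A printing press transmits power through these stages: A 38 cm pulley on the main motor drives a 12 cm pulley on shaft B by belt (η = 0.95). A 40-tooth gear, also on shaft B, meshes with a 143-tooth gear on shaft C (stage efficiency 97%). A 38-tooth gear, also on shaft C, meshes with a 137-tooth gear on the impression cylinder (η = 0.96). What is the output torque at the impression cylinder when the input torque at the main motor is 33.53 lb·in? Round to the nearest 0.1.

120.7 lb·in

After the belt (12/38): 33.53 × 0.31579 × 0.95 = 10.059 lb·in
After the gear mesh (143/40): 10.059 × 3.575 × 0.97 = 34.882 lb·in
After the gear mesh (137/38): 34.882 × 3.6053 × 0.96 = 120.73 lb·in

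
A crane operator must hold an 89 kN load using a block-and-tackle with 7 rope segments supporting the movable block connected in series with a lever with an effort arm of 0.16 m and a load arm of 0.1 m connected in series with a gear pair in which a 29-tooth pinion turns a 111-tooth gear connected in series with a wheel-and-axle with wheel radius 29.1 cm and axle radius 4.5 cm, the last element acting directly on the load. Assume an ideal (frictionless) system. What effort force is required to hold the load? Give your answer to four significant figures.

0.3210 kN

Block-and-tackle MA = number of supporting rope parts = 7.
Lever MA = effort arm / load arm = 0.16/0.1 = 1.6.
Gear pair MA = 111/29 = 3.8276.
Wheel-and-axle MA = R/r = 29.1/4.5 = 6.4667.
Combined ideal MA = 7 × 1.6 × 3.8276 × 6.4667 = 277.22.
Effort = load / MA = 89 / 277.22 = 0.32105 kN.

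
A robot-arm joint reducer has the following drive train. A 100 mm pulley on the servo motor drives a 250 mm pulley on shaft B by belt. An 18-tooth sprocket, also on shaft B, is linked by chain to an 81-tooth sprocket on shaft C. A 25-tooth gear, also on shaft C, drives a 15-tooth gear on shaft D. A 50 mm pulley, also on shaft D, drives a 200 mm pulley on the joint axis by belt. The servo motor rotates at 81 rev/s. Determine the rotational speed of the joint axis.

3 rev/s

the servo motor → shaft B (belt, 250/100): 81 ÷ 2.5 = 32.4 rev/s
shaft B → shaft C (chain, 81/18): 32.4 ÷ 4.5 = 7.2 rev/s
shaft C → shaft D (gear mesh, 15/25): 7.2 ÷ 0.6 = 12 rev/s
shaft D → the joint axis (belt, 200/50): 12 ÷ 4 = 3 rev/s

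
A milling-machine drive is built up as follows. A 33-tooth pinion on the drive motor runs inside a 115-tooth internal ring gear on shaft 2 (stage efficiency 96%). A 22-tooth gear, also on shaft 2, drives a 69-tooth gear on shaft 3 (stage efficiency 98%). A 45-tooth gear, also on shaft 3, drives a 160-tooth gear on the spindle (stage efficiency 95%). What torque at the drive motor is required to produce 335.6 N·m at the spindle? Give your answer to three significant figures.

Overall ratio R = 3.4848 × 3.1364 × 3.5556 = 38.861; overall efficiency η = 0.96 × 0.98 × 0.95 = 0.8938.
Input torque = output torque / (R × η) = 335.6 / (38.861 × 0.8938) = 9.6624 N·m.

9.66 N·m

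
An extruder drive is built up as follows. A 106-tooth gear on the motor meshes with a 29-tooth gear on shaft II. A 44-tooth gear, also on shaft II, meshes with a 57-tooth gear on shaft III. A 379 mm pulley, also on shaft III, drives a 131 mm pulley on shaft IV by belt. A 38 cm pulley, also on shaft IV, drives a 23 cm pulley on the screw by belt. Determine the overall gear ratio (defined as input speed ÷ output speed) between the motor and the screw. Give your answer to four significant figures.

Each stage contributes driven/driver: gear mesh 29/106 = 0.27358, gear mesh 57/44 = 1.2955, belt 131/379 = 0.34565, belt 23/38 = 0.60526.
Overall: 0.27358 × 1.2955 × 0.34565 × 0.60526 = 0.074146.

0.07415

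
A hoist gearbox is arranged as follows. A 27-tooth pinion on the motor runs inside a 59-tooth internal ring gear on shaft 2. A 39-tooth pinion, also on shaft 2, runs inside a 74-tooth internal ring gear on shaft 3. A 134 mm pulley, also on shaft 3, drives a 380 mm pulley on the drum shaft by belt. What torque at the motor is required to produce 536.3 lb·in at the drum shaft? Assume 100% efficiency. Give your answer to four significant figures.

45.61 lb·in

Overall ratio R = 2.1852 × 1.8974 × 2.8358 = 11.758.
Input torque = output torque / R = 536.3 / 11.758 = 45.611 lb·in.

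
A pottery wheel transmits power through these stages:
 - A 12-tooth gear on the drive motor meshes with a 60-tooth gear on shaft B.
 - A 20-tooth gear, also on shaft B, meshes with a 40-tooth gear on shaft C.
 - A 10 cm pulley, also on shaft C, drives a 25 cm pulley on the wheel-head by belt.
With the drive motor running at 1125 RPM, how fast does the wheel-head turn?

gear mesh 60/12 = 5 → 1125/5 = 225 RPM
gear mesh 40/20 = 2 → 225/2 = 112.5 RPM
belt 25/10 = 2.5 → 112.5/2.5 = 45 RPM

45 RPM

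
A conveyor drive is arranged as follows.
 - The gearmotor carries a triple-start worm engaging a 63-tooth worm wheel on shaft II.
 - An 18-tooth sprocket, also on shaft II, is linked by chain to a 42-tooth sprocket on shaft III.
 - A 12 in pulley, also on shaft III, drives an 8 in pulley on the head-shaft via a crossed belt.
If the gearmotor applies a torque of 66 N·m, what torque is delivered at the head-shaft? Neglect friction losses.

worm 63/3 = 21 → τ = 66·21 = 1386 N·m
chain 42/18 = 2.3333 → τ = 1386·2.3333 = 3234 N·m
belt 8/12 = 0.66667 → τ = 3234·0.66667 = 2156 N·m

2156 N·m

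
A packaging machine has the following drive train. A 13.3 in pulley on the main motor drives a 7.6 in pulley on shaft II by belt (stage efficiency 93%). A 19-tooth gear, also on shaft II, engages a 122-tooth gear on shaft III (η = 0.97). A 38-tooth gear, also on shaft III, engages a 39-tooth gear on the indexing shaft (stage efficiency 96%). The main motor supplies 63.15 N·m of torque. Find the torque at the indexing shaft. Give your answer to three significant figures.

Belt: ratio = 7.6/13.3 = 0.57143; torque at shaft II = 63.15 × 0.57143 × 0.93 = 33.56 N·m.
Gear mesh: ratio = 122/19 = 6.4211; torque at shaft III = 33.56 × 6.4211 × 0.97 = 209.02 N·m.
Gear mesh: ratio = 39/38 = 1.0263; torque at the indexing shaft = 209.02 × 1.0263 × 0.96 = 205.94 N·m.

206 N·m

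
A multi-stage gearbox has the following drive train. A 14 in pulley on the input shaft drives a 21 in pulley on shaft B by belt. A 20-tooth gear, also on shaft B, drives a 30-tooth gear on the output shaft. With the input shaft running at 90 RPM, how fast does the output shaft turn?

Belt: ratio = 21/14 = 1.5, so shaft B turns at 90 / 1.5 = 60 RPM.
Gear mesh: ratio = 30/20 = 1.5, so the output shaft turns at 60 / 1.5 = 40 RPM.

40 RPM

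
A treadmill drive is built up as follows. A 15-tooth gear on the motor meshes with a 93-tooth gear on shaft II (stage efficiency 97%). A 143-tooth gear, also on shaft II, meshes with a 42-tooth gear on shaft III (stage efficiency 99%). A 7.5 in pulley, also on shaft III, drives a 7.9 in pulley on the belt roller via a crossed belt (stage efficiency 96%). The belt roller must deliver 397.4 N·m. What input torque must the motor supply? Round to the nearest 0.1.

Overall ratio R = 6.2 × 0.29371 × 1.0533 = 1.9181; overall efficiency η = 0.97 × 0.99 × 0.96 = 0.9219.
Input torque = output torque / (R × η) = 397.4 / (1.9181 × 0.9219) = 224.74 N·m.

224.7 N·m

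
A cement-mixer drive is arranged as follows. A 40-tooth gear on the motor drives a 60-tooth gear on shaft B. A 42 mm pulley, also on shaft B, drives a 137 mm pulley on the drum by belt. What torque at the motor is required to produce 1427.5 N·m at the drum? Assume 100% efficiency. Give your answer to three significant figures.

292 N·m

Overall ratio R = 1.5 × 3.2619 = 4.8929.
Input torque = output torque / R = 1427.5 / 4.8929 = 291.75 N·m.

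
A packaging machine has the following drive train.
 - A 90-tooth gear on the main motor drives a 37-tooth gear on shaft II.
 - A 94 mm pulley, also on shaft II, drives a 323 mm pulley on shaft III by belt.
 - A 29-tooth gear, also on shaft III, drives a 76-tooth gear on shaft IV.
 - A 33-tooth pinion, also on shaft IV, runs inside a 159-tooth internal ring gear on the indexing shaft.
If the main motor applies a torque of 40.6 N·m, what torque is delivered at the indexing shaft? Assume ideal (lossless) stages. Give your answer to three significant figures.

724 N·m

After the gear mesh (37/90): 40.6 × 0.41111 = 16.691 N·m
After the belt (323/94): 16.691 × 3.4362 = 57.353 N·m
After the gear mesh (76/29): 57.353 × 2.6207 = 150.31 N·m
After the internal gear (159/33): 150.31 × 4.8182 = 724.2 N·m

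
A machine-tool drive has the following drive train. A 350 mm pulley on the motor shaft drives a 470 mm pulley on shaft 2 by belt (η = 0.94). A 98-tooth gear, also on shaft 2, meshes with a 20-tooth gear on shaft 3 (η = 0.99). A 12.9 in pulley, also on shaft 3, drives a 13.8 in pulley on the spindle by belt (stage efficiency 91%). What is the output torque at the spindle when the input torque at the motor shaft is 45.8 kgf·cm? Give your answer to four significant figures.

11.37 kgf·cm

After the belt (470/350): 45.8 × 1.3429 × 0.94 = 57.813 kgf·cm
After the gear mesh (20/98): 57.813 × 0.20408 × 0.99 = 11.681 kgf·cm
After the belt (13.8/12.9): 11.681 × 1.0698 × 0.91 = 11.371 kgf·cm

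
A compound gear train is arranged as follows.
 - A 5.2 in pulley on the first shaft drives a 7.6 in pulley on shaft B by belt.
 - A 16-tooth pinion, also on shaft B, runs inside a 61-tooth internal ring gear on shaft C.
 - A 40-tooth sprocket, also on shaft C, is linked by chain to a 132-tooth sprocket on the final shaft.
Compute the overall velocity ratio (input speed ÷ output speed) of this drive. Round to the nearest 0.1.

Each stage contributes driven/driver: belt 7.6/5.2 = 1.4615, internal gear 61/16 = 3.8125, chain 132/40 = 3.3.
Overall: 1.4615 × 3.8125 × 3.3 = 18.388.

18.4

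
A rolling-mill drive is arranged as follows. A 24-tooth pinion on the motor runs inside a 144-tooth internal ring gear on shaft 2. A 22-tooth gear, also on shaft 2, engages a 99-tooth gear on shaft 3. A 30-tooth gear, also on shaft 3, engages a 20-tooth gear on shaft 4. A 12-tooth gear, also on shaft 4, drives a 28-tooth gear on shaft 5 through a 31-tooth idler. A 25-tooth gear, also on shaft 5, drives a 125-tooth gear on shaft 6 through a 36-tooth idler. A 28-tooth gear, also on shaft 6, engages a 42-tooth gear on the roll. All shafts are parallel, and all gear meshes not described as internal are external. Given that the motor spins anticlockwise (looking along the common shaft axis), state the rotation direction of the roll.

clockwise

the motor → shaft 2: internal mesh, same direction → CCW.
shaft 2 → shaft 3: external mesh, 1 reversal → CW.
shaft 3 → shaft 4: external mesh, 1 reversal → CCW.
shaft 4 → shaft 5: driver → idler → driven is 2 external meshes, 2 reversals → CCW.
shaft 5 → shaft 6: driver → idler → driven is 2 external meshes, 2 reversals → CCW.
shaft 6 → the roll: external mesh, 1 reversal → CW.
7 reversals in total — an odd number — so the roll turns opposite to the motor.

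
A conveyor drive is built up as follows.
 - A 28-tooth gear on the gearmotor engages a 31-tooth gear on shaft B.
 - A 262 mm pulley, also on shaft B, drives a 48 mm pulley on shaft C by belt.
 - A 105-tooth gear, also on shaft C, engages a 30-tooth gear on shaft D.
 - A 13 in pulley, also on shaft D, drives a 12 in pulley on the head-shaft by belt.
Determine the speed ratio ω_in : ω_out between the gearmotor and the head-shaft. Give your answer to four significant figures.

Each stage contributes driven/driver: gear mesh 31/28 = 1.1071, belt 48/262 = 0.18321, gear mesh 30/105 = 0.28571, belt 12/13 = 0.92308.
Overall: 1.1071 × 0.18321 × 0.28571 × 0.92308 = 0.053495.

0.05350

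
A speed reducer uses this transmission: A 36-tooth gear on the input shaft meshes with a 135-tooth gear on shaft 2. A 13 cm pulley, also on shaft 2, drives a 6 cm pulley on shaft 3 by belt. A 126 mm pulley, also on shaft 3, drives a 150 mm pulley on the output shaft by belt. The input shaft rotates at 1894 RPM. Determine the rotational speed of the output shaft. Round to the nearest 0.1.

919.2 RPM

gear mesh 135/36 = 3.75 → 1894/3.75 = 505.07 RPM
belt 6/13 = 0.46154 → 505.07/0.46154 = 1094.3 RPM
belt 150/126 = 1.1905 → 1094.3/1.1905 = 919.22 RPM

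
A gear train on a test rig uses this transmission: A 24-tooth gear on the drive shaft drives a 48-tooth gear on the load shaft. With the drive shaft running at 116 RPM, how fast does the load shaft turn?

58 RPM

Gear mesh: ratio = 48/24 = 2, so the load shaft turns at 116 / 2 = 58 RPM.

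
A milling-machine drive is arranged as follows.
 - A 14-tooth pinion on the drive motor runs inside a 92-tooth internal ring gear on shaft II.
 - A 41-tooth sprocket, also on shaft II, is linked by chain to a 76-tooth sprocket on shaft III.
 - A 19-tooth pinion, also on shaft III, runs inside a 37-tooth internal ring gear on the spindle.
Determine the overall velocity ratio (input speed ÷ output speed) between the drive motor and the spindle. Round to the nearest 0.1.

Each stage contributes driven/driver: internal gear 92/14 = 6.5714, chain 76/41 = 1.8537, internal gear 37/19 = 1.9474.
Overall: 6.5714 × 1.8537 × 1.9474 = 23.721.

23.7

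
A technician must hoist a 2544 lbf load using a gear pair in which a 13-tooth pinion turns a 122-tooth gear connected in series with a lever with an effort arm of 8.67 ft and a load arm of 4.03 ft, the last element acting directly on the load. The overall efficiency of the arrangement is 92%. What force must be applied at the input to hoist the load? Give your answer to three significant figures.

Gear pair MA = 122/13 = 9.3846.
Lever MA = effort arm / load arm = 8.67/4.03 = 2.1514.
Combined ideal MA = 9.3846 × 2.1514 = 20.19.
Actual MA = 20.19 × 0.92 = 18.575.
Effort = load / actual MA = 2544 / 18.575 = 136.96 lbf.

137 lbf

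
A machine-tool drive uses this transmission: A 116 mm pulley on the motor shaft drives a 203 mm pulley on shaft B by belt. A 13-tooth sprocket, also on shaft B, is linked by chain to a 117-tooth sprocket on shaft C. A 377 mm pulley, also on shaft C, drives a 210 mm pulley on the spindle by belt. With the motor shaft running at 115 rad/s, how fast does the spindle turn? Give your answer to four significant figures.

13.11 rad/s

the motor shaft → shaft B (belt, 203/116): 115 ÷ 1.75 = 65.714 rad/s
shaft B → shaft C (chain, 117/13): 65.714 ÷ 9 = 7.3016 rad/s
shaft C → the spindle (belt, 210/377): 7.3016 ÷ 0.55703 = 13.108 rad/s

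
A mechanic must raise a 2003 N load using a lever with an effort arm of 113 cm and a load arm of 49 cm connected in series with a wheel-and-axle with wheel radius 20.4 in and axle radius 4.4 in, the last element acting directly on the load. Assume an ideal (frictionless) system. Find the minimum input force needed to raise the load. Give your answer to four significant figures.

187.3 N

Lever MA = effort arm / load arm = 113/49 = 2.3061.
Wheel-and-axle MA = R/r = 20.4/4.4 = 4.6364.
Combined ideal MA = 2.3061 × 4.6364 = 10.692.
Effort = load / MA = 2003 / 10.692 = 187.34 N.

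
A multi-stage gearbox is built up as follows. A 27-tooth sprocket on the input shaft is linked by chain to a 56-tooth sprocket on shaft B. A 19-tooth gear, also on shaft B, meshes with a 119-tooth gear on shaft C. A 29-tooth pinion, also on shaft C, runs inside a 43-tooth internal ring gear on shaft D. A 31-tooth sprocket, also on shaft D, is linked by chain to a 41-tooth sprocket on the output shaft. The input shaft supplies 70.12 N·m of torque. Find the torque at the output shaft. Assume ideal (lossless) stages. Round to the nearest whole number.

After the chain (56/27): 70.12 × 2.0741 = 145.43 N·m
After the gear mesh (119/19): 145.43 × 6.2632 = 910.88 N·m
After the internal gear (43/29): 910.88 × 1.4828 = 1350.6 N·m
After the chain (41/31): 1350.6 × 1.3226 = 1786.3 N·m

1786 N·m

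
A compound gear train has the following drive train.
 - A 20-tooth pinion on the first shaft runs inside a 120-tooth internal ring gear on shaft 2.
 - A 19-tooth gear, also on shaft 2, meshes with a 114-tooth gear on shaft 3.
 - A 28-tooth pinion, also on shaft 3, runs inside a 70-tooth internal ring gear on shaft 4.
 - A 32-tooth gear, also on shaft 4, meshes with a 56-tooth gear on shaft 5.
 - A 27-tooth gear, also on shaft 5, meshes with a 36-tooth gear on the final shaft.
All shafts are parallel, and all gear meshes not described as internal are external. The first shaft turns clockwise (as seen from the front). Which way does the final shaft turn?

the first shaft → shaft 2: internal mesh, same direction → CW.
shaft 2 → shaft 3: external mesh, 1 reversal → CCW.
shaft 3 → shaft 4: internal mesh, same direction → CCW.
shaft 4 → shaft 5: external mesh, 1 reversal → CW.
shaft 5 → the final shaft: external mesh, 1 reversal → CCW.
3 reversals in total — an odd number — so the final shaft turns opposite to the first shaft.

anticlockwise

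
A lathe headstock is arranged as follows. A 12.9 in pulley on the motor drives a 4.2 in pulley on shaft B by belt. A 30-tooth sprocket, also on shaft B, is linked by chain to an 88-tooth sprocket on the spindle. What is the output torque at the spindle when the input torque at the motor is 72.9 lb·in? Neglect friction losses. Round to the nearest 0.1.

After the belt (4.2/12.9): 72.9 × 0.32558 = 23.735 lb·in
After the chain (88/30): 23.735 × 2.9333 = 69.622 lb·in

69.6 lb·in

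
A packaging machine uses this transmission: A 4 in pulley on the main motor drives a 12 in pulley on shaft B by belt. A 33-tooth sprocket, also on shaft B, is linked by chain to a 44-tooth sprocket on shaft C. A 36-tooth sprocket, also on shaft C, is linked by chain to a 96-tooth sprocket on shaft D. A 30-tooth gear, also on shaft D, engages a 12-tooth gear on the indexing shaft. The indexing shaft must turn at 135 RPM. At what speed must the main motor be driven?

576 RPM

Overall ratio R = 3 × 1.3333 × 2.6667 × 0.4 = 4.2667.
Required input speed = output speed × R = 135 × 4.2667 = 576 RPM.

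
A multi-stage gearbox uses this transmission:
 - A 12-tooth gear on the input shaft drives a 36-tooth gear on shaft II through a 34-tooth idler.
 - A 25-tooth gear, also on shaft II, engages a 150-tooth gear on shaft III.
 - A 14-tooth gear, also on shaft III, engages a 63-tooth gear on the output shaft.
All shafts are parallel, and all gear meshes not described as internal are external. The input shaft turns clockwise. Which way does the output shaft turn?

the input shaft → shaft II: driver → idler → driven is 2 external meshes, 2 reversals → CW.
shaft II → shaft III: external mesh, 1 reversal → CCW.
shaft III → the output shaft: external mesh, 1 reversal → CW.
4 reversals in total — an even number — so the output shaft turns the same way as the input shaft.

clockwise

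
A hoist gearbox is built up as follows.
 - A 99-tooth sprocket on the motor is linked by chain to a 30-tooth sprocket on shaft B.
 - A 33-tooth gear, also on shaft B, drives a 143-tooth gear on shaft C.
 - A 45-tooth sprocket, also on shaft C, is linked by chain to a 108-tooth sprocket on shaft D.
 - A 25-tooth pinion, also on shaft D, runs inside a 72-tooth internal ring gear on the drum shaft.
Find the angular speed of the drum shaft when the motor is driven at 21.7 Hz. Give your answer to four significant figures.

2.391 Hz

the motor → shaft B (chain, 30/99): 21.7 ÷ 0.30303 = 71.61 Hz
shaft B → shaft C (gear mesh, 143/33): 71.61 ÷ 4.3333 = 16.525 Hz
shaft C → shaft D (chain, 108/45): 16.525 ÷ 2.4 = 6.8856 Hz
shaft D → the drum shaft (internal gear, 72/25): 6.8856 ÷ 2.88 = 2.3908 Hz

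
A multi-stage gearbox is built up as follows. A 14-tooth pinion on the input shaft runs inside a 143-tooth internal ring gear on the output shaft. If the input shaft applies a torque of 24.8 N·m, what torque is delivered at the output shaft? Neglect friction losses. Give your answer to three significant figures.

After the internal gear (143/14): 24.8 × 10.214 = 253.31 N·m

253 N·m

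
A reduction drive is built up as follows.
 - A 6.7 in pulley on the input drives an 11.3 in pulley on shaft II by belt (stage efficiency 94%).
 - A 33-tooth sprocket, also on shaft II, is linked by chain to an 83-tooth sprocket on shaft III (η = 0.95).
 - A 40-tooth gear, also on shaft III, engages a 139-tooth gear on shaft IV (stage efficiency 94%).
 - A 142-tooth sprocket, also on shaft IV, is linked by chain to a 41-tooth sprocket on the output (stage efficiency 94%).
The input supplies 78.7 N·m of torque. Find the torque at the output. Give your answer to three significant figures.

264 N·m

belt 11.3/6.7 = 1.6866 → τ = 78.7·1.6866·0.94 = 124.77 N·m
chain 83/33 = 2.5152 → τ = 124.77·2.5152·0.95 = 298.12 N·m
gear mesh 139/40 = 3.475 → τ = 298.12·3.475·0.94 = 973.82 N·m
chain 41/142 = 0.28873 → τ = 973.82·0.28873·0.94 = 264.3 N·m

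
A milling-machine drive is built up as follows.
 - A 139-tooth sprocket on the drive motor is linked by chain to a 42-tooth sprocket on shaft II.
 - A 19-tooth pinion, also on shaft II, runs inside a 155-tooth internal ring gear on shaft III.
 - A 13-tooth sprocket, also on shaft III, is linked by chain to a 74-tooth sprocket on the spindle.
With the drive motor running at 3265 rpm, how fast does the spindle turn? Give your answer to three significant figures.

Chain: ratio = 42/139 = 0.30216, so shaft II turns at 3265 / 0.30216 = 10806 rpm.
Internal gear: ratio = 155/19 = 8.1579, so shaft III turns at 10806 / 8.1579 = 1324.6 rpm.
Chain: ratio = 74/13 = 5.6923, so the spindle turns at 1324.6 / 5.6923 = 232.69 rpm.

233 rpm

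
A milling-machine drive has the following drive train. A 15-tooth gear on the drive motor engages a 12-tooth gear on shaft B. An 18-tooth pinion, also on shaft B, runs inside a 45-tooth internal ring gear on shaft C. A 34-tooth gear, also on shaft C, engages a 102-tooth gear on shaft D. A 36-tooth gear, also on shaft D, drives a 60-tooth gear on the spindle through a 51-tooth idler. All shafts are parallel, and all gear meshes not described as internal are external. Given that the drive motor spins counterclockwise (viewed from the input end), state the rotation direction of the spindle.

counterclockwise

the drive motor → shaft B: external mesh, 1 reversal → CW.
shaft B → shaft C: internal mesh, same direction → CW.
shaft C → shaft D: external mesh, 1 reversal → CCW.
shaft D → the spindle: driver → idler → driven is 2 external meshes, 2 reversals → CCW.
4 reversals in total — an even number — so the spindle turns the same way as the drive motor.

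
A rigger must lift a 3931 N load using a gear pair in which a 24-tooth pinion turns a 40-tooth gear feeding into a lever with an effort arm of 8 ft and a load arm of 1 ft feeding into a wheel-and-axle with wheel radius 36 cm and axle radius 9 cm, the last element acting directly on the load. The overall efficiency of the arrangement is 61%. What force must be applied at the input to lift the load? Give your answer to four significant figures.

120.8 N

Gear pair MA = 40/24 = 1.6667.
Lever MA = effort arm / load arm = 8/1 = 8.
Wheel-and-axle MA = R/r = 36/9 = 4.
Combined ideal MA = 1.6667 × 8 × 4 = 53.333.
Actual MA = 53.333 × 0.61 = 32.533.
Effort = load / actual MA = 3931 / 32.533 = 120.83 N.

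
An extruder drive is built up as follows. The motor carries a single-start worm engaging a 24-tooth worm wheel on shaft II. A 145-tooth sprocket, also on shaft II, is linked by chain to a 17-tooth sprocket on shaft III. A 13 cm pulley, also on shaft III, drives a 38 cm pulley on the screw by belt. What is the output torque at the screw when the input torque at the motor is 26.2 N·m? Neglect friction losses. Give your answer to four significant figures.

Worm: ratio = 24/1 = 24; torque at shaft II = 26.2 × 24 = 628.8 N·m.
Chain: ratio = 17/145 = 0.11724; torque at shaft III = 628.8 × 0.11724 = 73.721 N·m.
Belt: ratio = 38/13 = 2.9231; torque at the screw = 73.721 × 2.9231 = 215.49 N·m.

215.5 N·m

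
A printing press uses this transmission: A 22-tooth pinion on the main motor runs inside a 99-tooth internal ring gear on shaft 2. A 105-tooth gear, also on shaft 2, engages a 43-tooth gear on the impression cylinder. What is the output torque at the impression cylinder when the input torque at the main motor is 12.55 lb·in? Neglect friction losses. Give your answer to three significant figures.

23.1 lb·in

internal gear 99/22 = 4.5 → τ = 12.55·4.5 = 56.475 lb·in
gear mesh 43/105 = 0.40952 → τ = 56.475·0.40952 = 23.128 lb·in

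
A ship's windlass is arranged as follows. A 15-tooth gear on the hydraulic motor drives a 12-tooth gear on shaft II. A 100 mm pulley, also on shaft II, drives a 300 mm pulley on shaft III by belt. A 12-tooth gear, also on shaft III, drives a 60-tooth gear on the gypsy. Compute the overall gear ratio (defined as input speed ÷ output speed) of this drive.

12

Each stage contributes driven/driver: gear mesh 12/15 = 0.8, belt 300/100 = 3, gear mesh 60/12 = 5.
Overall: 0.8 × 3 × 5 = 12.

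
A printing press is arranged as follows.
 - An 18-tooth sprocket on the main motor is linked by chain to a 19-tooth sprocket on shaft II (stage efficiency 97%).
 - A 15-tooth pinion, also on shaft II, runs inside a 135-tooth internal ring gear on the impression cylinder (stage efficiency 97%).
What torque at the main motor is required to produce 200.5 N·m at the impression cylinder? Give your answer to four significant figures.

22.43 N·m

Overall ratio R = 1.0556 × 9 = 9.5; overall efficiency η = 0.97 × 0.97 = 0.9409.
Input torque = output torque / (R × η) = 200.5 / (9.5 × 0.9409) = 22.431 N·m.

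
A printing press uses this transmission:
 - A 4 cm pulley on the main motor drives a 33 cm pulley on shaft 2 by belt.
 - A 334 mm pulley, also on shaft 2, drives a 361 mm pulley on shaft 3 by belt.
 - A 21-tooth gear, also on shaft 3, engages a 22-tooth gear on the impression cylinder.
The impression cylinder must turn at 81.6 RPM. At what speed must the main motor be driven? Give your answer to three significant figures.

Overall ratio R = 8.25 × 1.0808 × 1.0476 = 9.3415.
Required input speed = output speed × R = 81.6 × 9.3415 = 762.27 RPM.

762 RPM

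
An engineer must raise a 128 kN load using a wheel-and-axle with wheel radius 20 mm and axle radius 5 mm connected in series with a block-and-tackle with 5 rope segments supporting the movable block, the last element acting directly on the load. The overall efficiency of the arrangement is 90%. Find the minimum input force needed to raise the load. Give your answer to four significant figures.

7.111 kN

Wheel-and-axle MA = R/r = 20/5 = 4.
Block-and-tackle MA = number of supporting rope parts = 5.
Combined ideal MA = 4 × 5 = 20.
Actual MA = 20 × 0.90 = 18.
Effort = load / actual MA = 128 / 18 = 7.1111 kN.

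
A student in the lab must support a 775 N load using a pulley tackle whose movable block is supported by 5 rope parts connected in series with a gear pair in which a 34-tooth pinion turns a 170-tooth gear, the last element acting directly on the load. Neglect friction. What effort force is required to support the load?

Block-and-tackle MA = number of supporting rope parts = 5.
Gear pair MA = 170/34 = 5.
Combined ideal MA = 5 × 5 = 25.
Effort = load / MA = 775 / 25 = 31 N.

31 N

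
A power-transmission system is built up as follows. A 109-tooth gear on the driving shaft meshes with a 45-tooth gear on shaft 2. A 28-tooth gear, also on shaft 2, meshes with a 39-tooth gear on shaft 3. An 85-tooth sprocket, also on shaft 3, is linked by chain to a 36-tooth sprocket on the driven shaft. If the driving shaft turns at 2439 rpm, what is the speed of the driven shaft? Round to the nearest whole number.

gear mesh 45/109 = 0.41284 → 2439/0.41284 = 5907.8 rpm
gear mesh 39/28 = 1.3929 → 5907.8/1.3929 = 4241.5 rpm
chain 36/85 = 0.42353 → 4241.5/0.42353 = 10015 rpm

10015 rpm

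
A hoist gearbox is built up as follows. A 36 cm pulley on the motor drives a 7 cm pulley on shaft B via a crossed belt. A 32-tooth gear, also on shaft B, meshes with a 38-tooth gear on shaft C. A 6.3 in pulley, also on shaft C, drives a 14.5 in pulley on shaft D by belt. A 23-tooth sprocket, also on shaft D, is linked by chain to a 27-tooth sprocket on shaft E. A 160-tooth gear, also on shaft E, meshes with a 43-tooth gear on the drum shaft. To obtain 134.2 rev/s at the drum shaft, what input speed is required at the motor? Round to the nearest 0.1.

22.5 rev/s

Overall ratio R = 0.19444 × 1.1875 × 2.3016 × 1.1739 × 0.26875 = 0.16766.
Required input speed = output speed × R = 134.2 × 0.16766 = 22.501 rev/s.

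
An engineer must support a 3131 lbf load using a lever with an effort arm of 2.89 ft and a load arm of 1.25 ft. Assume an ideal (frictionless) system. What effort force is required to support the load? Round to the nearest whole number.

1354 lbf

Lever MA = effort arm / load arm = 2.89/1.25 = 2.312.
Effort = load / MA = 3131 / 2.312 = 1354.2 lbf.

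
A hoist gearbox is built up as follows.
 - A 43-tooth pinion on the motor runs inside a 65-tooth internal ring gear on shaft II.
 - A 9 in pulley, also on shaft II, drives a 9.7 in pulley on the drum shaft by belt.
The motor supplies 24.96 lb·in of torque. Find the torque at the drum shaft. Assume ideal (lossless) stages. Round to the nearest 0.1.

40.7 lb·in

Internal gear: ratio = 65/43 = 1.5116; torque at shaft II = 24.96 × 1.5116 = 37.73 lb·in.
Belt: ratio = 9.7/9 = 1.0778; torque at the drum shaft = 37.73 × 1.0778 = 40.665 lb·in.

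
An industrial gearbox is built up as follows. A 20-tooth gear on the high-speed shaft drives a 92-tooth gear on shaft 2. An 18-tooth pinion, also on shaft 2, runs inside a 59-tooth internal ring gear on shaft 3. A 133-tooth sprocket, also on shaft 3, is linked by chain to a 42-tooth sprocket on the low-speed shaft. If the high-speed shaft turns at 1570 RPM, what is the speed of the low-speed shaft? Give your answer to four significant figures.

Gear mesh: ratio = 92/20 = 4.6, so shaft 2 turns at 1570 / 4.6 = 341.3 RPM.
Internal gear: ratio = 59/18 = 3.2778, so shaft 3 turns at 341.3 / 3.2778 = 104.13 RPM.
Chain: ratio = 42/133 = 0.31579, so the low-speed shaft turns at 104.13 / 0.31579 = 329.73 RPM.

329.7 RPM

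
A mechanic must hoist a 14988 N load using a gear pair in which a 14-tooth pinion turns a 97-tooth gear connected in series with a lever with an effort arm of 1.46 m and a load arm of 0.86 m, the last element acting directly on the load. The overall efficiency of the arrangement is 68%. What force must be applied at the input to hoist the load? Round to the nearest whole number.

Gear pair MA = 97/14 = 6.9286.
Lever MA = effort arm / load arm = 1.46/0.86 = 1.6977.
Combined ideal MA = 6.9286 × 1.6977 = 11.762.
Actual MA = 11.762 × 0.68 = 7.9985.
Effort = load / actual MA = 14988 / 7.9985 = 1873.9 N.

1874 N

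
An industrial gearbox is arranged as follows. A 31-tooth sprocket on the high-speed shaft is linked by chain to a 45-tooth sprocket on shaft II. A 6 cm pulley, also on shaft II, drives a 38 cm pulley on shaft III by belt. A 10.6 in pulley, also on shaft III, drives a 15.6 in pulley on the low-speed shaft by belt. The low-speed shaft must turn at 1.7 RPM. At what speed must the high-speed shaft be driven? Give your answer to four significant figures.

Overall ratio R = 1.4516 × 6.3333 × 1.4717 = 13.53.
Required input speed = output speed × R = 1.7 × 13.53 = 23.001 RPM.

23.00 RPM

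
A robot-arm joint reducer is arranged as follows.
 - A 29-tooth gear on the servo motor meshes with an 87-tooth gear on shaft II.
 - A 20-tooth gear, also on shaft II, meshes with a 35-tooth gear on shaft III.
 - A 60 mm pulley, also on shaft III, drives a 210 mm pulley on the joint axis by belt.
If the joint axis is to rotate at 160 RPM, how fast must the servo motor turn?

Overall ratio R = 3 × 1.75 × 3.5 = 18.375.
Required input speed = output speed × R = 160 × 18.375 = 2940 RPM.

2940 RPM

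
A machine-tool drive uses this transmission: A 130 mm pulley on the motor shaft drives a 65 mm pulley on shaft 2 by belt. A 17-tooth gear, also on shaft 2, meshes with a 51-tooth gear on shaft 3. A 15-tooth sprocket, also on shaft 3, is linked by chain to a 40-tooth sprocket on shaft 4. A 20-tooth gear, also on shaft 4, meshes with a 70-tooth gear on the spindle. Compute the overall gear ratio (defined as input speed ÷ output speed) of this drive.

Each stage contributes driven/driver: belt 65/130 = 0.5, gear mesh 51/17 = 3, chain 40/15 = 2.6667, gear mesh 70/20 = 3.5.
Overall: 0.5 × 3 × 2.6667 × 3.5 = 14.

14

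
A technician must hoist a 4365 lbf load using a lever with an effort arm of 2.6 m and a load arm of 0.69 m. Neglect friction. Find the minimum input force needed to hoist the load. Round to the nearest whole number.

1158 lbf

Lever MA = effort arm / load arm = 2.6/0.69 = 3.7681.
Effort = load / MA = 4365 / 3.7681 = 1158.4 lbf.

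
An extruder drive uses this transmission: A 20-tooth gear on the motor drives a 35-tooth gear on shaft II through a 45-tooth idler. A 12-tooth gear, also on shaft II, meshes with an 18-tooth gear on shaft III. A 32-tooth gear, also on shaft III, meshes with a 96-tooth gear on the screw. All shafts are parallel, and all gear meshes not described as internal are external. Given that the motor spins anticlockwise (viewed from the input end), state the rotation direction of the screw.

anticlockwise

the motor → shaft II: driver → idler → driven is 2 external meshes, 2 reversals → CCW.
shaft II → shaft III: external mesh, 1 reversal → CW.
shaft III → the screw: external mesh, 1 reversal → CCW.
4 reversals in total — an even number — so the screw turns the same way as the motor.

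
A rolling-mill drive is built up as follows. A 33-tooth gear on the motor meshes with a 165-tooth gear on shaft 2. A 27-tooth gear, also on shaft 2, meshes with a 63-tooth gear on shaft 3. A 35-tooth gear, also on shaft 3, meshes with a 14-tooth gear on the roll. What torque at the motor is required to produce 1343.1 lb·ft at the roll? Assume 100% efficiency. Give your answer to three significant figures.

Overall ratio R = 5 × 2.3333 × 0.4 = 4.6667.
Input torque = output torque / R = 1343.1 / 4.6667 = 287.81 lb·ft.

288 lb·ft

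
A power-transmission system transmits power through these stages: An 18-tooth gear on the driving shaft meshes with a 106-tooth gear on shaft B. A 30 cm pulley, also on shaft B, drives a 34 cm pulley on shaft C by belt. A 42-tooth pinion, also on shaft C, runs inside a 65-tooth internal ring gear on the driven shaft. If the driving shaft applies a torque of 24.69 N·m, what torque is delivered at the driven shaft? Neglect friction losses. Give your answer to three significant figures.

255 N·m

Gear mesh: ratio = 106/18 = 5.8889; torque at shaft B = 24.69 × 5.8889 = 145.4 N·m.
Belt: ratio = 34/30 = 1.1333; torque at shaft C = 145.4 × 1.1333 = 164.78 N·m.
Internal gear: ratio = 65/42 = 1.5476; torque at the driven shaft = 164.78 × 1.5476 = 255.02 N·m.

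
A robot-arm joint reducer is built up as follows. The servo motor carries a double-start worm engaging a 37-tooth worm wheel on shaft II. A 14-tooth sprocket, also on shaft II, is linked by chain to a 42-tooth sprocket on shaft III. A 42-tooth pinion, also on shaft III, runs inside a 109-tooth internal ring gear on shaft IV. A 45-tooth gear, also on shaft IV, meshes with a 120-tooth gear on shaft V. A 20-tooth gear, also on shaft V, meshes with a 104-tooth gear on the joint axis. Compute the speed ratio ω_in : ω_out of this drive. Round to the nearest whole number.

1997

Each stage contributes driven/driver: worm 37/2 = 18.5, chain 42/14 = 3, internal gear 109/42 = 2.5952, gear mesh 120/45 = 2.6667, gear mesh 104/20 = 5.2.
Overall: 18.5 × 3 × 2.5952 × 2.6667 × 5.2 = 1997.3.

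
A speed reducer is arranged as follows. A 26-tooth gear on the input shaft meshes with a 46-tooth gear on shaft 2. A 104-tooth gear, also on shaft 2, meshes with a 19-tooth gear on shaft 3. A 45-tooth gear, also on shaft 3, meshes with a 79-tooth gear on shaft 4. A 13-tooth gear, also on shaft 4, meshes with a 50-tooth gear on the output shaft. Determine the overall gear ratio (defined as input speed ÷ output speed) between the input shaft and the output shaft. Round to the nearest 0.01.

2.18

Each stage contributes driven/driver: gear mesh 46/26 = 1.7692, gear mesh 19/104 = 0.18269, gear mesh 79/45 = 1.7556, gear mesh 50/13 = 3.8462.
Overall: 1.7692 × 0.18269 × 1.7556 × 3.8462 = 2.1825.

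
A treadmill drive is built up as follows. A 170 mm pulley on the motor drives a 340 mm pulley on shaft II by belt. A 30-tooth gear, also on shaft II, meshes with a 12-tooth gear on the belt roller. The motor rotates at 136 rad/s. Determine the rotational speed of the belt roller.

170 rad/s

belt 340/170 = 2 → 136/2 = 68 rad/s
gear mesh 12/30 = 0.4 → 68/0.4 = 170 rad/s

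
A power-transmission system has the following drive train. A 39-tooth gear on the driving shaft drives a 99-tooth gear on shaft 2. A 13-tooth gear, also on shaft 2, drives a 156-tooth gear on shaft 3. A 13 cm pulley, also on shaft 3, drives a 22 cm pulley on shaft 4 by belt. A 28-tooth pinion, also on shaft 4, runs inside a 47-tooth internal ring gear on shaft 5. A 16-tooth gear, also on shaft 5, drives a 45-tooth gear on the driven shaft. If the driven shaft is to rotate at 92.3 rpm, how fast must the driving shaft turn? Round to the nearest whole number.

Overall ratio R = 2.5385 × 12 × 1.6923 × 1.6786 × 2.8125 = 243.37.
Required input speed = output speed × R = 92.3 × 243.37 = 22463 rpm.

22463 rpm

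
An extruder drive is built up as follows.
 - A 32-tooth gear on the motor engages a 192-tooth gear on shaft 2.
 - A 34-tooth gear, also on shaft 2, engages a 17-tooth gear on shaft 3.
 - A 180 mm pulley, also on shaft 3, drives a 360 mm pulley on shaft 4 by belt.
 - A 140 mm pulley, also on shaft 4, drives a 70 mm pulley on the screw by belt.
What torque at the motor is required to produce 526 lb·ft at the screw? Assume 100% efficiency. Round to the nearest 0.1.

Overall ratio R = 6 × 0.5 × 2 × 0.5 = 3.
Input torque = output torque / R = 526 / 3 = 175.33 lb·ft.

175.3 lb·ft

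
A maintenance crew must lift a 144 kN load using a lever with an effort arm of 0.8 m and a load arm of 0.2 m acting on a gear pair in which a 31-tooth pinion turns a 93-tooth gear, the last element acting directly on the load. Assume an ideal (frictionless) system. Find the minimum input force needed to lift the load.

12 kN

Lever MA = effort arm / load arm = 0.8/0.2 = 4.
Gear pair MA = 93/31 = 3.
Combined ideal MA = 4 × 3 = 12.
Effort = load / MA = 144 / 12 = 12 kN.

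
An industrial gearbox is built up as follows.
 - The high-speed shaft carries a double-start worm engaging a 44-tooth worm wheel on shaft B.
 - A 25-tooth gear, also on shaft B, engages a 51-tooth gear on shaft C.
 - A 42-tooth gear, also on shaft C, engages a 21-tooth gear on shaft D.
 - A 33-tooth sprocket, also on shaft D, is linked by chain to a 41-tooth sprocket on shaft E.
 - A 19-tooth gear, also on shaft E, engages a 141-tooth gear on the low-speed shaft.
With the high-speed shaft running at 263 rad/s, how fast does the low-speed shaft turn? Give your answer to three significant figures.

the high-speed shaft → shaft B (worm, 44/2): 263 ÷ 22 = 11.955 rad/s
shaft B → shaft C (gear mesh, 51/25): 11.955 ÷ 2.04 = 5.8601 rad/s
shaft C → shaft D (gear mesh, 21/42): 5.8601 ÷ 0.5 = 11.72 rad/s
shaft D → shaft E (chain, 41/33): 11.72 ÷ 1.2424 = 9.4333 rad/s
shaft E → the low-speed shaft (gear mesh, 141/19): 9.4333 ÷ 7.4211 = 1.2712 rad/s

1.27 rad/s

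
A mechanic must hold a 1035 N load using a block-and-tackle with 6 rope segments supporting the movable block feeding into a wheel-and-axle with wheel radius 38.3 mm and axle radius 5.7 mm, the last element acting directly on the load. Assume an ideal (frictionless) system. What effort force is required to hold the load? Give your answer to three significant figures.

Block-and-tackle MA = number of supporting rope parts = 6.
Wheel-and-axle MA = R/r = 38.3/5.7 = 6.7193.
Combined ideal MA = 6 × 6.7193 = 40.316.
Effort = load / MA = 1035 / 40.316 = 25.672 N.

25.7 N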